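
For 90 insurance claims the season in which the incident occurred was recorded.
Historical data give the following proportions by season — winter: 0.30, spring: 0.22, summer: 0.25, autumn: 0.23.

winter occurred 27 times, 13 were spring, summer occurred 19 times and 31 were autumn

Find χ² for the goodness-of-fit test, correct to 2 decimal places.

Expected counts E_i = n·p_i: 90×0.30 = 27, 90×0.22 = 19.8, 90×0.25 = 22.5, 90×0.23 = 20.7.
χ² = (27−27)²/27 + (13−19.8)²/19.8 + (19−22.5)²/22.5 + (31−20.7)²/20.7
   = 0.000 + 2.335 + 0.544 + 5.125
Sum = 8.00

8.00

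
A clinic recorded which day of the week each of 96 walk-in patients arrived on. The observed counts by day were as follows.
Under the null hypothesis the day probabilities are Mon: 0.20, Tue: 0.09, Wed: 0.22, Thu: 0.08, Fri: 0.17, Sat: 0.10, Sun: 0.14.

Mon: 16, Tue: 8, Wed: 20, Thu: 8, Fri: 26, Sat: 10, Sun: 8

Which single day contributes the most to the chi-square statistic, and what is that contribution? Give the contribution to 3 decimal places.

Expected counts E_i = n·p_i: 96×0.20 = 19.2, 96×0.09 = 8.64, 96×0.22 = 21.12, 96×0.08 = 7.68, 96×0.17 = 16.32, 96×0.10 = 9.6, 96×0.14 = 13.44.
Mon: (16 − 19.2)²/19.2 = 10.24/19.2 = 0.5333
Tue: (8 − 8.64)²/8.64 = 0.4096/8.64 = 0.0474
Wed: (20 − 21.12)²/21.12 = 1.2544/21.12 = 0.0594
Thu: (8 − 7.68)²/7.68 = 0.1024/7.68 = 0.0133
Fri: (26 − 16.32)²/16.32 = 93.7024/16.32 = 5.7416
Sat: (10 − 9.6)²/9.6 = 0.16/9.6 = 0.0167
Sun: (8 − 13.44)²/13.44 = 29.5936/13.44 = 2.2019
The largest term is for Fri: 5.742.

Fri, 5.742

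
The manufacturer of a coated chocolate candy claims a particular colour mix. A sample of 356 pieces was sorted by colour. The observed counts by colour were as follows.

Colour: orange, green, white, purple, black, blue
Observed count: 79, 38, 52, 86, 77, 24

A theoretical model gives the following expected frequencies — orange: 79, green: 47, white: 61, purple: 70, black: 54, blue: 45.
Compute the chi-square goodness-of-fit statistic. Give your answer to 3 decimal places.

χ² = (79−79)²/79 + (38−47)²/47 + (52−61)²/61 + (86−70)²/70 + (77−54)²/54 + (24−45)²/45
   = 0.0000 + 1.7234 + 1.3279 + 3.6571 + 9.7963 + 9.8000
Sum = 26.305

26.305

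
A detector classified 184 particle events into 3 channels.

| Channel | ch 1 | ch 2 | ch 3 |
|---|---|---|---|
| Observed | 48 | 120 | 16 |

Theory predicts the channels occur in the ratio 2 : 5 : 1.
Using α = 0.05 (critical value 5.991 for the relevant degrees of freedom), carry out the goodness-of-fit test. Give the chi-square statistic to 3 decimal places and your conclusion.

2.435; do not reject

Ratio total = 8. Expected counts: 184×2/8 = 46, 184×5/8 = 115, 184×1/8 = 23.
ch 1: (48 − 46)²/46 = 4/46 = 0.0870
ch 2: (120 − 115)²/115 = 25/115 = 0.2174
ch 3: (16 − 23)²/23 = 49/23 = 2.1304
Sum = 2.435
df = 2. Since 2.435 < 5.991, we do not reject H₀.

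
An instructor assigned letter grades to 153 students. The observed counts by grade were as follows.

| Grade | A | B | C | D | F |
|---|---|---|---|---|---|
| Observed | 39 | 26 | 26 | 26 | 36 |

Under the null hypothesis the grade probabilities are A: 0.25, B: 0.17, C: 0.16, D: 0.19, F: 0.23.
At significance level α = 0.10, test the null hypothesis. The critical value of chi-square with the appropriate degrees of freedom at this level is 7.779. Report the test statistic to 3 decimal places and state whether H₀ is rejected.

Expected counts E_i = n·p_i: 153×0.25 = 38.25, 153×0.17 = 26.01, 153×0.16 = 24.48, 153×0.19 = 29.07, 153×0.23 = 35.19.
cat         O        E   (O−E)²/E
A          39    38.25     0.0147
B          26    26.01     0.0000
C          26    24.48     0.0944
D          26    29.07     0.3242
F          36    35.19     0.0186
Sum = 0.452
df = 4. Since 0.452 < 7.779, we do not reject H₀.

0.452; do not reject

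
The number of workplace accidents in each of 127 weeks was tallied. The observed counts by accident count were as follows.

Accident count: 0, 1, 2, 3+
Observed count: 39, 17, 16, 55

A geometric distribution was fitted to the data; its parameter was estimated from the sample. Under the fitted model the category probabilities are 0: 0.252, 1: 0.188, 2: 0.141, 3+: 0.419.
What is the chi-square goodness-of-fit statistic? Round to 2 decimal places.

3.77

Expected counts E_i = n·p_i: 127×0.252 = 32.004, 127×0.188 = 23.876, 127×0.141 = 17.907, 127×0.419 = 53.213.
χ² = (39−32.004)²/32.004 + (17−23.876)²/23.876 + (16−17.907)²/17.907 + (55−53.213)²/53.213
   = 1.529 + 1.980 + 0.203 + 0.060
Sum = 3.77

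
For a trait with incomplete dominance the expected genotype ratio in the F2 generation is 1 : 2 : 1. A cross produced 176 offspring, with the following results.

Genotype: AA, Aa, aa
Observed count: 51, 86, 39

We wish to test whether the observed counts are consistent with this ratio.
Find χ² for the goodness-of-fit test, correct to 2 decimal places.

1.73

Ratio total = 4. Expected counts: 176×1/4 = 44, 176×2/4 = 88, 176×1/4 = 44.
cat         O        E   (O−E)²/E
AA         51       44      1.114
Aa         86       88      0.045
aa         39       44      0.568
Sum = 1.73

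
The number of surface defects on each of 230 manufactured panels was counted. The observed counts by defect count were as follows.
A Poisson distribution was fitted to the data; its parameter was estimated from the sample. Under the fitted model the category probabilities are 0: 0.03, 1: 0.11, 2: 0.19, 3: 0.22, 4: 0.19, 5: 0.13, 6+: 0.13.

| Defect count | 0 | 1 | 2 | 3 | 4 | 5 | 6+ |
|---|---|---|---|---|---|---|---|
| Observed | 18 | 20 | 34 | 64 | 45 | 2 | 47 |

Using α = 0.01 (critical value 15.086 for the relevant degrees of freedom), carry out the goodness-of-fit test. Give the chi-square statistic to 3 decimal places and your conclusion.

Expected counts E_i = n·p_i: 230×0.03 = 6.9, 230×0.11 = 25.3, 230×0.19 = 43.7, 230×0.22 = 50.6, 230×0.19 = 43.7, 230×0.13 = 29.9, 230×0.13 = 29.9.
cat         O        E   (O−E)²/E
0          18      6.9    17.8565
1          20     25.3     1.1103
2          34     43.7     2.1531
3          64     50.6     3.5486
4          45     43.7     0.0387
5           2     29.9    26.0338
6+         47     29.9     9.7796
Sum = 60.521
df = 5. Since 60.521 > 15.086, we reject H₀.

60.521; reject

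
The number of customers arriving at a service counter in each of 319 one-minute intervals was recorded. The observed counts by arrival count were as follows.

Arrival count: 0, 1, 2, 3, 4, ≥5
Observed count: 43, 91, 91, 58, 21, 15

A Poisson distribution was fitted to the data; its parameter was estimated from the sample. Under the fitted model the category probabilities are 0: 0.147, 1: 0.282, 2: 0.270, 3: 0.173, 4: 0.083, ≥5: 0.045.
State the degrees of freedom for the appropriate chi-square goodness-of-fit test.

There are k = 6 categories and 1 parameter estimated from the data, so df = 6 − 1 − 1 = 4.

4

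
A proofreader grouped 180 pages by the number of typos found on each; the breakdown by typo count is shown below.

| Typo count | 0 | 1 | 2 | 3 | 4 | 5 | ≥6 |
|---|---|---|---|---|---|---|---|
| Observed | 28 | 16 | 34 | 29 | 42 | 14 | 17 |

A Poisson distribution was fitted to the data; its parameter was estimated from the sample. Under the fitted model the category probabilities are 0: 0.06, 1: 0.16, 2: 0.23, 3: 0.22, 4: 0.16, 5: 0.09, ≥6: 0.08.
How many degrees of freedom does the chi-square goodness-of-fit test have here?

5

There are k = 7 categories and 1 parameter estimated from the data, so df = 7 − 1 − 1 = 5.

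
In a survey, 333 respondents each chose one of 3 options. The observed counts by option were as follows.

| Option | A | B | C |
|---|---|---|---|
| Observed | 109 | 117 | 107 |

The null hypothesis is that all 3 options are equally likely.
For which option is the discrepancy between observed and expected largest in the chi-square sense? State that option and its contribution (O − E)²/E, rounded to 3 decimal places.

Expected count for each of the 3 categories: 333/3 = 111.
A: (109 − 111)²/111 = 4/111 = 0.0360
B: (117 − 111)²/111 = 36/111 = 0.3243
C: (107 − 111)²/111 = 16/111 = 0.1441
The largest term is for B: 0.324.

B, 0.324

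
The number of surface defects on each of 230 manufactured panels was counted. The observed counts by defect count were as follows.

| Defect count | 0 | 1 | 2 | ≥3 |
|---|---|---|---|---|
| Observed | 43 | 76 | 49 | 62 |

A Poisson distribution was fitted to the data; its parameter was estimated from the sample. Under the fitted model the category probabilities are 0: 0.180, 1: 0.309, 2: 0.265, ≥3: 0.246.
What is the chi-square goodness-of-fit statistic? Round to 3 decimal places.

3.266

Expected counts E_i = n·p_i: 230×0.180 = 41.4, 230×0.309 = 71.07, 230×0.265 = 60.95, 230×0.246 = 56.58.
χ² = (43−41.4)²/41.4 + (76−71.07)²/71.07 + (49−60.95)²/60.95 + (62−56.58)²/56.58
   = 0.0618 + 0.3420 + 2.3429 + 0.5192
Sum = 3.266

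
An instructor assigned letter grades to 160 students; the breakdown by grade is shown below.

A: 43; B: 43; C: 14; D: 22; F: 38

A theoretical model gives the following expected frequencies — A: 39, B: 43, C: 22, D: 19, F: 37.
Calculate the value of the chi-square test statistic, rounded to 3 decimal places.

χ² = (43−39)²/39 + (43−43)²/43 + (14−22)²/22 + (22−19)²/19 + (38−37)²/37
   = 0.4103 + 0.0000 + 2.9091 + 0.4737 + 0.0270
Sum = 3.820

3.820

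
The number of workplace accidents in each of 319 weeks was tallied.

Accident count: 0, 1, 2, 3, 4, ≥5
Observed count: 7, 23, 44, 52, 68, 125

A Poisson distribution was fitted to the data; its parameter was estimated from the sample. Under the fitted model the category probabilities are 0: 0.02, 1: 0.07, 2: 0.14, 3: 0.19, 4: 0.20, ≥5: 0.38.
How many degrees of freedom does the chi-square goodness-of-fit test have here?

There are k = 6 categories and 1 parameter estimated from the data, so df = 6 − 1 − 1 = 4.

4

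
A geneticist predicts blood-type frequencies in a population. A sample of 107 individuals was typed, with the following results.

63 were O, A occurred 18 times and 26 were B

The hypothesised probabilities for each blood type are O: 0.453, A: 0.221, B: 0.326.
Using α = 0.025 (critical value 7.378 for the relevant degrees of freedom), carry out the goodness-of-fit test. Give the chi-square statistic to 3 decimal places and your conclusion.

Expected counts E_i = n·p_i: 107×0.453 = 48.471, 107×0.221 = 23.647, 107×0.326 = 34.882.
O: (63 − 48.471)²/48.471 = 211.091841/48.471 = 4.3550
A: (18 − 23.647)²/23.647 = 31.888609/23.647 = 1.3485
B: (26 − 34.882)²/34.882 = 78.889924/34.882 = 2.2616
Sum = 7.965
df = 2. Since 7.965 > 7.378, we reject H₀.

7.965; reject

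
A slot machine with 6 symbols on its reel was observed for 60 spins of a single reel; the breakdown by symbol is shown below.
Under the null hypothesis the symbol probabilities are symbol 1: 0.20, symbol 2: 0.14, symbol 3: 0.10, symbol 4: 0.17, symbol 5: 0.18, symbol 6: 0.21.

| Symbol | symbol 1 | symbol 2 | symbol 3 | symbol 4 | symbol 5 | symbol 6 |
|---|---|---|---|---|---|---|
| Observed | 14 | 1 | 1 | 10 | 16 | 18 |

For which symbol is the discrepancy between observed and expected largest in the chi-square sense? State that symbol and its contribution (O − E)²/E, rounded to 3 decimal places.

symbol 2, 6.519

Expected counts E_i = n·p_i: 60×0.20 = 12, 60×0.14 = 8.4, 60×0.10 = 6, 60×0.17 = 10.2, 60×0.18 = 10.8, 60×0.21 = 12.6.
cat           O        E   (O−E)²/E
symbol 1     14       12     0.3333
symbol 2      1      8.4     6.5190
symbol 3      1        6     4.1667
symbol 4     10     10.2     0.0039
symbol 5     16     10.8     2.5037
symbol 6     18     12.6     2.3143
The largest term is for symbol 2: 6.519.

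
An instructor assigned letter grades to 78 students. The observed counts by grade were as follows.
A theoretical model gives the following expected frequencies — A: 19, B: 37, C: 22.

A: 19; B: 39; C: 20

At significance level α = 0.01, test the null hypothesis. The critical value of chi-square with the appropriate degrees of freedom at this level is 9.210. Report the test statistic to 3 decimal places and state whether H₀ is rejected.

A: (19 − 19)²/19 = 0/19 = 0.0000
B: (39 − 37)²/37 = 4/37 = 0.1081
C: (20 − 22)²/22 = 4/22 = 0.1818
Sum = 0.290
df = 2. Since 0.290 < 9.210, we do not reject H₀.

0.290; do not reject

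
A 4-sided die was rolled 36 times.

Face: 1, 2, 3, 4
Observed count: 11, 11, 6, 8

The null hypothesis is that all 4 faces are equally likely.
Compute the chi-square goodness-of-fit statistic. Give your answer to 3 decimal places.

Under H₀ each category has probability 1/4, so each expected count is 36/4 = 9.
χ² = (11−9)²/9 + (11−9)²/9 + (6−9)²/9 + (8−9)²/9
   = 0.4444 + 0.4444 + 1.0000 + 0.1111
Sum = 2.000

2.000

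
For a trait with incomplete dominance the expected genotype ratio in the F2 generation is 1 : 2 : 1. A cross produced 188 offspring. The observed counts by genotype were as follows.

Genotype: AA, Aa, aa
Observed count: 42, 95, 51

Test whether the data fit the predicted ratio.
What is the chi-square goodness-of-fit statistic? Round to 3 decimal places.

0.883

Ratio total = 4. Expected counts: 188×1/4 = 47, 188×2/4 = 94, 188×1/4 = 47.
cat         O        E   (O−E)²/E
AA         42       47     0.5319
Aa         95       94     0.0106
aa         51       47     0.3404
Sum = 0.883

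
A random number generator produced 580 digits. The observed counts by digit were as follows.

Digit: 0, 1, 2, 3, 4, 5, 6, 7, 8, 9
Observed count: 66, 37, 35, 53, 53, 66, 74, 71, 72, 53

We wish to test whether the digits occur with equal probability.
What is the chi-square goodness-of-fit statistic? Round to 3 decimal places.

Under H₀ each category has probability 1/10, so each expected count is 580/10 = 58.
χ² = (66−58)²/58 + (37−58)²/58 + (35−58)²/58 + (53−58)²/58 + (53−58)²/58 + (66−58)²/58 + (74−58)²/58 + (71−58)²/58 + (72−58)²/58 + (53−58)²/58
   = 1.1034 + 7.6034 + 9.1207 + 0.4310 + 0.4310 + 1.1034 + 4.4138 + 2.9138 + 3.3793 + 0.4310
Sum = 30.931

30.931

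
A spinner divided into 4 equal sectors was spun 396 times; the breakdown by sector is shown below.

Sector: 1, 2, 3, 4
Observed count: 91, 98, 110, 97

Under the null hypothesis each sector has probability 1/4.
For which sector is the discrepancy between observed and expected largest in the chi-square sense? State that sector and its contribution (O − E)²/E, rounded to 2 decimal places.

3, 1.22

Under H₀ each category has probability 1/4, so each expected count is 396/4 = 99.
χ² = (91−99)²/99 + (98−99)²/99 + (110−99)²/99 + (97−99)²/99
   = 0.646 + 0.010 + 1.222 + 0.040
The largest term is for 3: 1.22.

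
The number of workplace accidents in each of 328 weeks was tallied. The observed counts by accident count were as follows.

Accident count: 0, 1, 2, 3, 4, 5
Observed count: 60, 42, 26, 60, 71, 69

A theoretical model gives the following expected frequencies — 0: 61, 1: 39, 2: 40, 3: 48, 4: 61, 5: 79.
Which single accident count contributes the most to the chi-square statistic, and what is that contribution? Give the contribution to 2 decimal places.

2, 4.90

0: (60 − 61)²/61 = 1/61 = 0.016
1: (42 − 39)²/39 = 9/39 = 0.231
2: (26 − 40)²/40 = 196/40 = 4.900
3: (60 − 48)²/48 = 144/48 = 3.000
4: (71 − 61)²/61 = 100/61 = 1.639
5: (69 − 79)²/79 = 100/79 = 1.266
The largest term is for 2: 4.90.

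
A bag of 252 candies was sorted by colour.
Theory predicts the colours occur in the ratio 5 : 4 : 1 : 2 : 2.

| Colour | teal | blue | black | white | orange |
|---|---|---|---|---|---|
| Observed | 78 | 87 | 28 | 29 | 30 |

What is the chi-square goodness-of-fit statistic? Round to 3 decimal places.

12.642

Ratio total = 14. Expected counts: 252×5/14 = 90, 252×4/14 = 72, 252×1/14 = 18, 252×2/14 = 36, 252×2/14 = 36.
cat         O        E   (O−E)²/E
teal       78       90     1.6000
blue       87       72     3.1250
black      28       18     5.5556
white      29       36     1.3611
orange     30       36     1.0000
Sum = 12.642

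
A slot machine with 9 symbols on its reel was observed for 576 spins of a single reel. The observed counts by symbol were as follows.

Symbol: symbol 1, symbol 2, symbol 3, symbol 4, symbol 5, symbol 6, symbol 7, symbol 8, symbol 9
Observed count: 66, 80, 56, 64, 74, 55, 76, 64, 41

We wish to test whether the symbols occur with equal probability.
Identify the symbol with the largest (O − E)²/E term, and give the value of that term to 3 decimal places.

symbol 9, 8.266

Under H₀ each category has probability 1/9, so each expected count is 576/9 = 64.
cat           O        E   (O−E)²/E
symbol 1     66       64     0.0625
symbol 2     80       64     4.0000
symbol 3     56       64     1.0000
symbol 4     64       64     0.0000
symbol 5     74       64     1.5625
symbol 6     55       64     1.2656
symbol 7     76       64     2.2500
symbol 8     64       64     0.0000
symbol 9     41       64     8.2656
The largest term is for symbol 9: 8.266.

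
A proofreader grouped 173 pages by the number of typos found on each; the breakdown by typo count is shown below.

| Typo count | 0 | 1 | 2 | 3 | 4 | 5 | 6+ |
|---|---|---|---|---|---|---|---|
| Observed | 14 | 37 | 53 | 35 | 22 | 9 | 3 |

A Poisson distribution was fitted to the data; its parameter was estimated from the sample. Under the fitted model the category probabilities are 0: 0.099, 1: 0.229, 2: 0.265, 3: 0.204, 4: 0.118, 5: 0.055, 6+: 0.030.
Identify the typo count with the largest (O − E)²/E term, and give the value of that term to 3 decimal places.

Expected counts E_i = n·p_i: 173×0.099 = 17.127, 173×0.229 = 39.617, 173×0.265 = 45.845, 173×0.204 = 35.292, 173×0.118 = 20.414, 173×0.055 = 9.515, 173×0.030 = 5.19.
χ² = (14−17.127)²/17.127 + (37−39.617)²/39.617 + (53−45.845)²/45.845 + (35−35.292)²/35.292 + (22−20.414)²/20.414 + (9−9.515)²/9.515 + (3−5.19)²/5.19
   = 0.5709 + 0.1729 + 1.1167 + 0.0024 + 0.1232 + 0.0279 + 0.9241
The largest term is for 2: 1.117.

2, 1.117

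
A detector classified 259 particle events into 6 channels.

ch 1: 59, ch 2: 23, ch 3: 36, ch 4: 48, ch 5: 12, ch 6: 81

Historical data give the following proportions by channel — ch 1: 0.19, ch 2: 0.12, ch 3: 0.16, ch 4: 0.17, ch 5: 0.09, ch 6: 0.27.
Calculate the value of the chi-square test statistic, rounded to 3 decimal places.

Expected counts E_i = n·p_i: 259×0.19 = 49.21, 259×0.12 = 31.08, 259×0.16 = 41.44, 259×0.17 = 44.03, 259×0.09 = 23.31, 259×0.27 = 69.93.
ch 1: (59 − 49.21)²/49.21 = 95.8441/49.21 = 1.9477
ch 2: (23 − 31.08)²/31.08 = 65.2864/31.08 = 2.1006
ch 3: (36 − 41.44)²/41.44 = 29.5936/41.44 = 0.7141
ch 4: (48 − 44.03)²/44.03 = 15.7609/44.03 = 0.3580
ch 5: (12 − 23.31)²/23.31 = 127.9161/23.31 = 5.4876
ch 6: (81 − 69.93)²/69.93 = 122.5449/69.93 = 1.7524
Sum = 12.360

12.360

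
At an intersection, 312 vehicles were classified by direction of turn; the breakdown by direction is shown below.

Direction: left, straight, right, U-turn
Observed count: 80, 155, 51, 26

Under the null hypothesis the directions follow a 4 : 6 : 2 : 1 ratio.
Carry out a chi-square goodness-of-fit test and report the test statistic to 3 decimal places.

Ratio total = 13. Expected counts: 312×4/13 = 96, 312×6/13 = 144, 312×2/13 = 48, 312×1/13 = 24.
cat           O        E   (O−E)²/E
left         80       96     2.6667
straight    155      144     0.8403
right        51       48     0.1875
U-turn       26       24     0.1667
Sum = 3.861

3.861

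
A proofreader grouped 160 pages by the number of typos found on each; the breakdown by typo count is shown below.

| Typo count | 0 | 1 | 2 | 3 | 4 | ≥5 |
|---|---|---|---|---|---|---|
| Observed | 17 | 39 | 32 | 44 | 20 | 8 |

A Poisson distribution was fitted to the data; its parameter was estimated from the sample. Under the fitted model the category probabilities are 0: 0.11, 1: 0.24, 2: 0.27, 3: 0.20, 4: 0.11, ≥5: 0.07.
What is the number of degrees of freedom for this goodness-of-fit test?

4

There are k = 6 categories and 1 parameter estimated from the data, so df = 6 − 1 − 1 = 4.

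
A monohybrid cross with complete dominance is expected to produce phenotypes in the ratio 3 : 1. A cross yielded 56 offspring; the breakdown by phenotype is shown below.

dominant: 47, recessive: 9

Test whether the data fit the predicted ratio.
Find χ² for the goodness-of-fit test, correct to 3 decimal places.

2.381

Ratio total = 4. Expected counts: 56×3/4 = 42, 56×1/4 = 14.
cat            O        E   (O−E)²/E
dominant      47       42     0.5952
recessive      9       14     1.7857
Sum = 2.381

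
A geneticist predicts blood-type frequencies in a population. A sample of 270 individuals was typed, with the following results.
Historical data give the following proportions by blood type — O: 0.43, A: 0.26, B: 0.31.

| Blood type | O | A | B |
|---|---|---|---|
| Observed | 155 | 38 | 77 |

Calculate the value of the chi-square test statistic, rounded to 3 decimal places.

Expected counts E_i = n·p_i: 270×0.43 = 116.1, 270×0.26 = 70.2, 270×0.31 = 83.7.
O: (155 − 116.1)²/116.1 = 1513.21/116.1 = 13.0337
A: (38 − 70.2)²/70.2 = 1036.84/70.2 = 14.7698
B: (77 − 83.7)²/83.7 = 44.89/83.7 = 0.5363
Sum = 28.340

28.340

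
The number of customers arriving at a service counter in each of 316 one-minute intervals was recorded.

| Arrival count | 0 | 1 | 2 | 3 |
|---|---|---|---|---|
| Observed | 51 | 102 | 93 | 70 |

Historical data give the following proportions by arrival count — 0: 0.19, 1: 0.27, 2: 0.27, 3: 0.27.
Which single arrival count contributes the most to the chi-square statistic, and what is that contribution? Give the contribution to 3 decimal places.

1, 3.261

Expected counts E_i = n·p_i: 316×0.19 = 60.04, 316×0.27 = 85.32, 316×0.27 = 85.32, 316×0.27 = 85.32.
cat         O        E   (O−E)²/E
0          51    60.04     1.3611
1         102    85.32     3.2609
2          93    85.32     0.6913
3          70    85.32     2.7508
The largest term is for 1: 3.261.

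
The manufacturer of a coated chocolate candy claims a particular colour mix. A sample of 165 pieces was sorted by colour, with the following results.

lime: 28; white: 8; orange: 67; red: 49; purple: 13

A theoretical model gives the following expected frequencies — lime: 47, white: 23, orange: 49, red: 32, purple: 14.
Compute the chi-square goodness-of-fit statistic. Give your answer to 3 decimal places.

33.178

cat         O        E   (O−E)²/E
lime       28       47     7.6809
white       8       23     9.7826
orange     67       49     6.6122
red        49       32     9.0313
purple     13       14     0.0714
Sum = 33.178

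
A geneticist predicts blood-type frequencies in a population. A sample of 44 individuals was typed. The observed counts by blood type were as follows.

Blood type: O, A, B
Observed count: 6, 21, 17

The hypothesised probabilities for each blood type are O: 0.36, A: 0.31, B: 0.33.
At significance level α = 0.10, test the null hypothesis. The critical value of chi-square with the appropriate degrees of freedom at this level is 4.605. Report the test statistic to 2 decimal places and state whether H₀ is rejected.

10.51; reject

Expected counts E_i = n·p_i: 44×0.36 = 15.84, 44×0.31 = 13.64, 44×0.33 = 14.52.
χ² = (6−15.84)²/15.84 + (21−13.64)²/13.64 + (17−14.52)²/14.52
   = 6.113 + 3.971 + 0.424
Sum = 10.51
df = 2. Since 10.51 > 4.605, we reject H₀.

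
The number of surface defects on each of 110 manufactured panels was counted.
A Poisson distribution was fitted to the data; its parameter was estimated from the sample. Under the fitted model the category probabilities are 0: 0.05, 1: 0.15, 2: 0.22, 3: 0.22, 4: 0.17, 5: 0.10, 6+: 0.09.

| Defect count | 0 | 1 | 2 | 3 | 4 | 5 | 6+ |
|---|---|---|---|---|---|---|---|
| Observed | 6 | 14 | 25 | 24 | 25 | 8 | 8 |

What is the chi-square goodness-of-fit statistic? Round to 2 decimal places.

3.76

Expected counts E_i = n·p_i: 110×0.05 = 5.5, 110×0.15 = 16.5, 110×0.22 = 24.2, 110×0.22 = 24.2, 110×0.17 = 18.7, 110×0.10 = 11, 110×0.09 = 9.9.
χ² = (6−5.5)²/5.5 + (14−16.5)²/16.5 + (25−24.2)²/24.2 + (24−24.2)²/24.2 + (25−18.7)²/18.7 + (8−11)²/11 + (8−9.9)²/9.9
   = 0.045 + 0.379 + 0.026 + 0.002 + 2.122 + 0.818 + 0.365
Sum = 3.76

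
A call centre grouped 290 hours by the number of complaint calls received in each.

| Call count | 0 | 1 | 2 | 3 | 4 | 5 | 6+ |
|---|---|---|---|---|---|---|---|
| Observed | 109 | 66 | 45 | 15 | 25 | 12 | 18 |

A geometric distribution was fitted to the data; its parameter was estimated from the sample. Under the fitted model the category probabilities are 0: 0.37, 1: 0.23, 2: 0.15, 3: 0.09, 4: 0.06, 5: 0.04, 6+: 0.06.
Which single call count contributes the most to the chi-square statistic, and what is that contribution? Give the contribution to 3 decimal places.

3, 4.721

Expected counts E_i = n·p_i: 290×0.37 = 107.3, 290×0.23 = 66.7, 290×0.15 = 43.5, 290×0.09 = 26.1, 290×0.06 = 17.4, 290×0.04 = 11.6, 290×0.06 = 17.4.
χ² = (109−107.3)²/107.3 + (66−66.7)²/66.7 + (45−43.5)²/43.5 + (15−26.1)²/26.1 + (25−17.4)²/17.4 + (12−11.6)²/11.6 + (18−17.4)²/17.4
   = 0.0269 + 0.0073 + 0.0517 + 4.7207 + 3.3195 + 0.0138 + 0.0207
The largest term is for 3: 4.721.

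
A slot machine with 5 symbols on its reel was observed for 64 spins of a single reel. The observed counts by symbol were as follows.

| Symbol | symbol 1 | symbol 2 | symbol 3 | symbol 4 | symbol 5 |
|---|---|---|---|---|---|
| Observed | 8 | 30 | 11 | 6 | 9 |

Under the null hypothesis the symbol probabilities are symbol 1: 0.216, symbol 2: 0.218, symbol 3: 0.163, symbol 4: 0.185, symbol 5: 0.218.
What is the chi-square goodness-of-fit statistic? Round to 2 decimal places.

Expected counts E_i = n·p_i: 64×0.216 = 13.824, 64×0.218 = 13.952, 64×0.163 = 10.432, 64×0.185 = 11.84, 64×0.218 = 13.952.
cat           O        E   (O−E)²/E
symbol 1      8   13.824      2.454
symbol 2     30   13.952     18.459
symbol 3     11   10.432      0.031
symbol 4      6    11.84      2.881
symbol 5      9   13.952      1.758
Sum = 25.58

25.58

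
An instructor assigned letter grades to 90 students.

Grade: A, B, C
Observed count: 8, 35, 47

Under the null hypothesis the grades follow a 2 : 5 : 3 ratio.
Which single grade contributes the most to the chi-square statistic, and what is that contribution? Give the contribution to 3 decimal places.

Ratio total = 10. Expected counts: 90×2/10 = 18, 90×5/10 = 45, 90×3/10 = 27.
χ² = (8−18)²/18 + (35−45)²/45 + (47−27)²/27
   = 5.5556 + 2.2222 + 14.8148
The largest term is for C: 14.815.

C, 14.815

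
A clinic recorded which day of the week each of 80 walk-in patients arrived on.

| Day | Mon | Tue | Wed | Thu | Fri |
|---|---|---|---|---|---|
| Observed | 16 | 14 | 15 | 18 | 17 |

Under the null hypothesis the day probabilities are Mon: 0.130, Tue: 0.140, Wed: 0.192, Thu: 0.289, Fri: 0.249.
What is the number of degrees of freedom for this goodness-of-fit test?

4

There are k = 5 categories and no parameters were estimated from the data, so df = 5 − 1 = 4.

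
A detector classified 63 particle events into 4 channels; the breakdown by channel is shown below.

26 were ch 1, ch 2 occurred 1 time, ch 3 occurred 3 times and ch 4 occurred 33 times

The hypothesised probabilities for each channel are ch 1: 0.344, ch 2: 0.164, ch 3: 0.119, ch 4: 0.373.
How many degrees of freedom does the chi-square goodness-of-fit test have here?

3

There are k = 4 categories and no parameters were estimated from the data, so df = 4 − 1 = 3.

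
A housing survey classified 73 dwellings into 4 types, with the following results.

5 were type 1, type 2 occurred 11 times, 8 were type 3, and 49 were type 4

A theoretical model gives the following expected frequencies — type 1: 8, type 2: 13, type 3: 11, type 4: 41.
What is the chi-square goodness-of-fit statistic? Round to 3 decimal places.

χ² = (5−8)²/8 + (11−13)²/13 + (8−11)²/11 + (49−41)²/41
   = 1.1250 + 0.3077 + 0.8182 + 1.5610
Sum = 3.812

3.812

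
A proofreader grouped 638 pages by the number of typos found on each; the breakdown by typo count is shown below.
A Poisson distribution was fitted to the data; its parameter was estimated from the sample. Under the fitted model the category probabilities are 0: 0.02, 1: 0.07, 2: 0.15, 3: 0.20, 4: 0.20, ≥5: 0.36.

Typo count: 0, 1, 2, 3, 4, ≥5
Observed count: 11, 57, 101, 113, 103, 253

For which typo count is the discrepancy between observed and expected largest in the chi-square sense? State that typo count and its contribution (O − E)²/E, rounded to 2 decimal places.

4, 4.74

Expected counts E_i = n·p_i: 638×0.02 = 12.76, 638×0.07 = 44.66, 638×0.15 = 95.7, 638×0.20 = 127.6, 638×0.20 = 127.6, 638×0.36 = 229.68.
0: (11 − 12.76)²/12.76 = 3.0976/12.76 = 0.243
1: (57 − 44.66)²/44.66 = 152.2756/44.66 = 3.410
2: (101 − 95.7)²/95.7 = 28.09/95.7 = 0.294
3: (113 − 127.6)²/127.6 = 213.16/127.6 = 1.671
4: (103 − 127.6)²/127.6 = 605.16/127.6 = 4.743
≥5: (253 − 229.68)²/229.68 = 543.8224/229.68 = 2.368
The largest term is for 4: 4.74.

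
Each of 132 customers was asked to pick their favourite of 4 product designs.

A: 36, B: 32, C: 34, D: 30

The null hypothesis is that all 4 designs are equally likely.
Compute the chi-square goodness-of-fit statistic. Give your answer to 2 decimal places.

0.61

Under H₀ each category has probability 1/4, so each expected count is 132/4 = 33.
χ² = (36−33)²/33 + (32−33)²/33 + (34−33)²/33 + (30−33)²/33
   = 0.273 + 0.030 + 0.030 + 0.273
Sum = 0.61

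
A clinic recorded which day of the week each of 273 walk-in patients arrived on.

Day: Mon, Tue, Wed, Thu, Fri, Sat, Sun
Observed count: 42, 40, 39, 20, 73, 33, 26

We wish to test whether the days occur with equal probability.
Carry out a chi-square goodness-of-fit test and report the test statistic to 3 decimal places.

44.410

Under H₀ each category has probability 1/7, so each expected count is 273/7 = 39.
Mon: (42 − 39)²/39 = 9/39 = 0.2308
Tue: (40 − 39)²/39 = 1/39 = 0.0256
Wed: (39 − 39)²/39 = 0/39 = 0.0000
Thu: (20 − 39)²/39 = 361/39 = 9.2564
Fri: (73 − 39)²/39 = 1156/39 = 29.6410
Sat: (33 − 39)²/39 = 36/39 = 0.9231
Sun: (26 − 39)²/39 = 169/39 = 4.3333
Sum = 44.410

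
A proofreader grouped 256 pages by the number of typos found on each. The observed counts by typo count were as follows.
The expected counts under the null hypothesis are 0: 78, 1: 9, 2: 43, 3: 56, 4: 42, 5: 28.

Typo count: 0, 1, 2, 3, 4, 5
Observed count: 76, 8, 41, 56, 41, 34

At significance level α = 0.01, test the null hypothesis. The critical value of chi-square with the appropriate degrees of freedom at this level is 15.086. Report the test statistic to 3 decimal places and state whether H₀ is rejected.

1.565; do not reject

χ² = (76−78)²/78 + (8−9)²/9 + (41−43)²/43 + (56−56)²/56 + (41−42)²/42 + (34−28)²/28
   = 0.0513 + 0.1111 + 0.0930 + 0.0000 + 0.0238 + 1.2857
Sum = 1.565
df = 5. Since 1.565 < 15.086, we do not reject H₀.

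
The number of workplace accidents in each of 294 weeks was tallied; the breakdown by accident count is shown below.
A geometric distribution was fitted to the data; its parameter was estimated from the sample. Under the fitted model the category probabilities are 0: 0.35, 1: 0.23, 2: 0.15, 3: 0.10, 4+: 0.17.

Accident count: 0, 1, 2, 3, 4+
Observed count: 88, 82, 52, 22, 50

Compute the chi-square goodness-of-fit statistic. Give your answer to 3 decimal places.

Expected counts E_i = n·p_i: 294×0.35 = 102.9, 294×0.23 = 67.62, 294×0.15 = 44.1, 294×0.10 = 29.4, 294×0.17 = 49.98.
cat         O        E   (O−E)²/E
0          88    102.9     2.1575
1          82    67.62     3.0580
2          52     44.1     1.4152
3          22     29.4     1.8626
4+         50    49.98     0.0000
Sum = 8.493

8.493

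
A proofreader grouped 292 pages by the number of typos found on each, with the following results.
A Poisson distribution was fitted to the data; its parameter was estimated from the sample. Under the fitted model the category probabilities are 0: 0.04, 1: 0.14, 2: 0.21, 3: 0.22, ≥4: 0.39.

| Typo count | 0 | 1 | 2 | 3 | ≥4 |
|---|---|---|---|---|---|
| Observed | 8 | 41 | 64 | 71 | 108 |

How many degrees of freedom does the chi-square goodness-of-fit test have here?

There are k = 5 categories and 1 parameter estimated from the data, so df = 5 − 1 − 1 = 3.

3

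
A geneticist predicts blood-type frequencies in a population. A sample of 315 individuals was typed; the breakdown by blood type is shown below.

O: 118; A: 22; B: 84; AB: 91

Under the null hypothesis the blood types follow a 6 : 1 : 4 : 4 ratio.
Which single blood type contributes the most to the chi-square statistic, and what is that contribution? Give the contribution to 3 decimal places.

Ratio total = 15. Expected counts: 315×6/15 = 126, 315×1/15 = 21, 315×4/15 = 84, 315×4/15 = 84.
O: (118 − 126)²/126 = 64/126 = 0.5079
A: (22 − 21)²/21 = 1/21 = 0.0476
B: (84 − 84)²/84 = 0/84 = 0.0000
AB: (91 − 84)²/84 = 49/84 = 0.5833
The largest term is for AB: 0.583.

AB, 0.583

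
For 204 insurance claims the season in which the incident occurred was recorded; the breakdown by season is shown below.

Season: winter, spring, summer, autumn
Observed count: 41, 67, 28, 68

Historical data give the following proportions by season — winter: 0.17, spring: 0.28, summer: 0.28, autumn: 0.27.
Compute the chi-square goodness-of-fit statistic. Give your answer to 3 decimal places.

20.737

Expected counts E_i = n·p_i: 204×0.17 = 34.68, 204×0.28 = 57.12, 204×0.28 = 57.12, 204×0.27 = 55.08.
χ² = (41−34.68)²/34.68 + (67−57.12)²/57.12 + (28−57.12)²/57.12 + (68−55.08)²/55.08
   = 1.1517 + 1.7089 + 14.8455 + 3.0306
Sum = 20.737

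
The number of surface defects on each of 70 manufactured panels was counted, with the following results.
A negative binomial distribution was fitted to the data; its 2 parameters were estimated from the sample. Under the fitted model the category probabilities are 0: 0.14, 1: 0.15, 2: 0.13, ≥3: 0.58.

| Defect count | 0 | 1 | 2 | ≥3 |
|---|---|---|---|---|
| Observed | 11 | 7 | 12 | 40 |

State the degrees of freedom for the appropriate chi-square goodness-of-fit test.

1

There are k = 4 categories and 2 parameters estimated from the data, so df = 4 − 1 − 2 = 1.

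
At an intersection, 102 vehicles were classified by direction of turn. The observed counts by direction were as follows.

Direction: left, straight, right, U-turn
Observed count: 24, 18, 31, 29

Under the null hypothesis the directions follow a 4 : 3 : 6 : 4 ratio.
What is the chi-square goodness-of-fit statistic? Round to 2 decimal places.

Ratio total = 17. Expected counts: 102×4/17 = 24, 102×3/17 = 18, 102×6/17 = 36, 102×4/17 = 24.
cat           O        E   (O−E)²/E
left         24       24      0.000
straight     18       18      0.000
right        31       36      0.694
U-turn       29       24      1.042
Sum = 1.74

1.74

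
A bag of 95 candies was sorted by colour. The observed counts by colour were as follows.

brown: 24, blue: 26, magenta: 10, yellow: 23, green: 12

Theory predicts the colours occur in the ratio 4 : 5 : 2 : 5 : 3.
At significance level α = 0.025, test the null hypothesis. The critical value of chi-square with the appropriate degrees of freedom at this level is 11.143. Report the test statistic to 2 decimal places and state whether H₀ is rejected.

1.60; do not reject

Ratio total = 19. Expected counts: 95×4/19 = 20, 95×5/19 = 25, 95×2/19 = 10, 95×5/19 = 25, 95×3/19 = 15.
cat          O        E   (O−E)²/E
brown       24       20      0.800
blue        26       25      0.040
magenta     10       10      0.000
yellow      23       25      0.160
green       12       15      0.600
Sum = 1.60
df = 4. Since 1.60 < 11.143, we do not reject H₀.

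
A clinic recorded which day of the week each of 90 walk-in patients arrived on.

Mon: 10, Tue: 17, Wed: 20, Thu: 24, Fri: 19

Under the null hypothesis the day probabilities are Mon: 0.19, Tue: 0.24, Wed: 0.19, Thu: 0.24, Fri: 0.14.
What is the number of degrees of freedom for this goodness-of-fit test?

There are k = 5 categories and no parameters were estimated from the data, so df = 5 − 1 = 4.

4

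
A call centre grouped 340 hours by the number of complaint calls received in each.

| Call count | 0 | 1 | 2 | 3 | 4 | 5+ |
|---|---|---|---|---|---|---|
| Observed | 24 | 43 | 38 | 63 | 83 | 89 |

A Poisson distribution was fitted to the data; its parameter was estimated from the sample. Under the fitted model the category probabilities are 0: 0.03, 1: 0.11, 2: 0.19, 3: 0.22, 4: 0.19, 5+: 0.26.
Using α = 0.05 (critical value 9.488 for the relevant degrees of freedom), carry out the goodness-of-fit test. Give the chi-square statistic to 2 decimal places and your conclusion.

37.57; reject

Expected counts E_i = n·p_i: 340×0.03 = 10.2, 340×0.11 = 37.4, 340×0.19 = 64.6, 340×0.22 = 74.8, 340×0.19 = 64.6, 340×0.26 = 88.4.
cat         O        E   (O−E)²/E
0          24     10.2     18.671
1          43     37.4      0.839
2          38     64.6     10.953
3          63     74.8      1.861
4          83     64.6      5.241
5+         89     88.4      0.004
Sum = 37.57
df = 4. Since 37.57 > 9.488, we reject H₀.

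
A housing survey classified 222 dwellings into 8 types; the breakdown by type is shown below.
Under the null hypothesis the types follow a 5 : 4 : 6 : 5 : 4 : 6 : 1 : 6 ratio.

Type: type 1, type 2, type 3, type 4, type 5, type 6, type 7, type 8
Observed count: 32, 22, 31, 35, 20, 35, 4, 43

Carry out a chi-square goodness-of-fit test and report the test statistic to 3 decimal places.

4.550

Ratio total = 37. Expected counts: 222×5/37 = 30, 222×4/37 = 24, 222×6/37 = 36, 222×5/37 = 30, 222×4/37 = 24, 222×6/37 = 36, 222×1/37 = 6, 222×6/37 = 36.
type 1: (32 − 30)²/30 = 4/30 = 0.1333
type 2: (22 − 24)²/24 = 4/24 = 0.1667
type 3: (31 − 36)²/36 = 25/36 = 0.6944
type 4: (35 − 30)²/30 = 25/30 = 0.8333
type 5: (20 − 24)²/24 = 16/24 = 0.6667
type 6: (35 − 36)²/36 = 1/36 = 0.0278
type 7: (4 − 6)²/6 = 4/6 = 0.6667
type 8: (43 − 36)²/36 = 49/36 = 1.3611
Sum = 4.550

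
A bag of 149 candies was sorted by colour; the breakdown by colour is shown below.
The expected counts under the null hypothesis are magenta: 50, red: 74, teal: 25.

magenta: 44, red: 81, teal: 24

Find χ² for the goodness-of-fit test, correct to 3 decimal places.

magenta: (44 − 50)²/50 = 36/50 = 0.7200
red: (81 − 74)²/74 = 49/74 = 0.6622
teal: (24 − 25)²/25 = 1/25 = 0.0400
Sum = 1.422

1.422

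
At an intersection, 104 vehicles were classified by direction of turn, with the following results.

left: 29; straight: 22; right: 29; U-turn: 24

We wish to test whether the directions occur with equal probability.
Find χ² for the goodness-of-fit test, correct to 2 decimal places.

1.46

Under H₀ each category has probability 1/4, so each expected count is 104/4 = 26.
χ² = (29−26)²/26 + (22−26)²/26 + (29−26)²/26 + (24−26)²/26
   = 0.346 + 0.615 + 0.346 + 0.154
Sum = 1.46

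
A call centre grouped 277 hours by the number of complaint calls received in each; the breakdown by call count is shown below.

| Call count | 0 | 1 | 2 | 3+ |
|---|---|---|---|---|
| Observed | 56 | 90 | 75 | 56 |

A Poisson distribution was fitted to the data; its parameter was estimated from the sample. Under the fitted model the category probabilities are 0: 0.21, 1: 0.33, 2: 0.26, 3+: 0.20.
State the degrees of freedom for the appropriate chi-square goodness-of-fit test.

There are k = 4 categories and 1 parameter estimated from the data, so df = 4 − 1 − 1 = 2.

2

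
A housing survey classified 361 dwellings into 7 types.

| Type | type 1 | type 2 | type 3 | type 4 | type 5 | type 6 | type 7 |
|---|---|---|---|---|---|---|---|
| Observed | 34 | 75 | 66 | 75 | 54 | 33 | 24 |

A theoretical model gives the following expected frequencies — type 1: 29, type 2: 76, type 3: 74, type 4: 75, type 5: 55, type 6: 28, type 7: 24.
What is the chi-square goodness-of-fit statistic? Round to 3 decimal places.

2.651

cat         O        E   (O−E)²/E
type 1     34       29     0.8621
type 2     75       76     0.0132
type 3     66       74     0.8649
type 4     75       75     0.0000
type 5     54       55     0.0182
type 6     33       28     0.8929
type 7     24       24     0.0000
Sum = 2.651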